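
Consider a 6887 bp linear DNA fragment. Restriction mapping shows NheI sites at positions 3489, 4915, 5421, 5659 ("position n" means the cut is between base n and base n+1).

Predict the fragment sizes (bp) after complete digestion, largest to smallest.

Linear molecule, 4 cuts → 5 fragments:
  3489 − 0 = 3489 bp
  4915 − 3489 = 1426 bp
  5421 − 4915 = 506 bp
  5659 − 5421 = 238 bp
  6887 − 5659 = 1228 bp
Sorted largest to smallest: 3489, 1426, 1228, 506, 238 bp.

3489, 1426, 1228, 506, 238 bp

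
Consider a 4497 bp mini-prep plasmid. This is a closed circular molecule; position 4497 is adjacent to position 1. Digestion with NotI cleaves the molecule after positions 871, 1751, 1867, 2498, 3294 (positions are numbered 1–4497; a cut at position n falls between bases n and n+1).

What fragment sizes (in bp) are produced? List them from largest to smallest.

Circular molecule, 5 cuts → 5 fragments:
  1751 − 871 = 880 bp
  1867 − 1751 = 116 bp
  2498 − 1867 = 631 bp
  3294 − 2498 = 796 bp
  wrap: 4497 − 3294 + 871 = 2074 bp
Sorted largest to smallest: 2074, 880, 796, 631, 116 bp.

2074, 880, 796, 631, 116 bp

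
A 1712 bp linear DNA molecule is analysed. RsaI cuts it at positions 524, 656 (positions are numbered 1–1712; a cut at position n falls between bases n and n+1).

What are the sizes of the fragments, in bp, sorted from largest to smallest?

Linear molecule, 2 cuts → 3 fragments:
  524 − 0 = 524 bp
  656 − 524 = 132 bp
  1712 − 656 = 1056 bp
Sorted largest to smallest: 1056, 524, 132 bp.

1056, 524, 132 bp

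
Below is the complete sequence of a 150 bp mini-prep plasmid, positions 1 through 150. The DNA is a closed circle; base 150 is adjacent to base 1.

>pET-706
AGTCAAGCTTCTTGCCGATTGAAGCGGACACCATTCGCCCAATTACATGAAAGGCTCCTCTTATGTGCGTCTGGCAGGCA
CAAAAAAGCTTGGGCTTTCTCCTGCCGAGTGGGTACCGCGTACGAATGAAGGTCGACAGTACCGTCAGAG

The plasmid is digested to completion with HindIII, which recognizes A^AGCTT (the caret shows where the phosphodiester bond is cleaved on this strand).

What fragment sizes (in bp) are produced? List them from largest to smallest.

81, 69 bp

HindIII sites (AAGCTT) start at positions 5, 86.
HindIII cuts after the first base of each site, so after positions 5, 86.
Circular molecule, 2 cuts → 2 fragments:
  6–86 → 81 bp
  87–150 then 1–5 → 64 + 5 = 69 bp
Sorted largest to smallest: 81, 69 bp.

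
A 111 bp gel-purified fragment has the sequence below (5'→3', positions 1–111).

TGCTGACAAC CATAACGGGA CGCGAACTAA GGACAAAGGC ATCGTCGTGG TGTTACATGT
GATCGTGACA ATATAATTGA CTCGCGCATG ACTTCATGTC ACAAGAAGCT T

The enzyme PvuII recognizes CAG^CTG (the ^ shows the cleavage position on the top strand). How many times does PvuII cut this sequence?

0

No occurrence of CAGCTG is present in the sequence.
PvuII does not cut: 0 sites.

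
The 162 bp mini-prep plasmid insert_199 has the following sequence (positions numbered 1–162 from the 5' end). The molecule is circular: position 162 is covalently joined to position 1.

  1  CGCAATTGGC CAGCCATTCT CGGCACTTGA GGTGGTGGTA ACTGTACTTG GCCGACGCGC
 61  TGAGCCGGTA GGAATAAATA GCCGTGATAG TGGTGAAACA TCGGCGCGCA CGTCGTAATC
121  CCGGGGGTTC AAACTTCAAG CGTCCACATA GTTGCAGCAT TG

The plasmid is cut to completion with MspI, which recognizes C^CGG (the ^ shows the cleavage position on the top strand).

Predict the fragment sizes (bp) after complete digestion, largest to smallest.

MspI sites (CCGG) start at positions 65, 121.
MspI cuts after the first base of each site, so after positions 65, 121.
Circular molecule, 2 cuts → 2 fragments:
  66–121 → 56 bp
  122–162 then 1–65 → 41 + 65 = 106 bp
Sorted largest to smallest: 106, 56 bp.

106, 56 bp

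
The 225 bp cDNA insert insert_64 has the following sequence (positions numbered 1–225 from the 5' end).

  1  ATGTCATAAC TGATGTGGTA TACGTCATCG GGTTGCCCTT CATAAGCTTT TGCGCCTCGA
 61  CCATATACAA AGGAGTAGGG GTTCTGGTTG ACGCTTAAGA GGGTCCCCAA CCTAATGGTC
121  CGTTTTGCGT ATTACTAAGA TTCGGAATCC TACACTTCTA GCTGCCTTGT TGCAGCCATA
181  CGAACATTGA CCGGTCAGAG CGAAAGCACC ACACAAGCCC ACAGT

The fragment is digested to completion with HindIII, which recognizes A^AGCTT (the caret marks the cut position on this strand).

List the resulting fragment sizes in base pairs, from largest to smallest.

181, 44 bp

The HindIII site (AAGCTT) starts at position 44.
HindIII cuts after the first base of each site, so after position 44.
Linear molecule, 1 cut → 2 fragments:
  1–44 → 44 bp
  45–225 → 181 bp
Sorted largest to smallest: 181, 44 bp.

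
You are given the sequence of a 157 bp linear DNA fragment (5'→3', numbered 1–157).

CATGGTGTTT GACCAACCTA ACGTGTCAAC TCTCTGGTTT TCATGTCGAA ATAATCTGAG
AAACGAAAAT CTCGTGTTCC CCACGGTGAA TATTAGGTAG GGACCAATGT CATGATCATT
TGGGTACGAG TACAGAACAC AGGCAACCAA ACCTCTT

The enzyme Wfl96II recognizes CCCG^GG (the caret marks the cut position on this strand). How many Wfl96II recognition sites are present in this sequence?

0

No occurrence of CCCGGG is present in the sequence.
Wfl96II does not cut: 0 sites.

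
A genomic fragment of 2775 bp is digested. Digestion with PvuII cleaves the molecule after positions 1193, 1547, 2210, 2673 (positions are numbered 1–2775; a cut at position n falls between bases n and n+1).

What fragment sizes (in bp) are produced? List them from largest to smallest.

1193, 663, 463, 354, 102 bp

Linear molecule, 4 cuts → 5 fragments:
  1193 − 0 = 1193 bp
  1547 − 1193 = 354 bp
  2210 − 1547 = 663 bp
  2673 − 2210 = 463 bp
  2775 − 2673 = 102 bp
Sorted largest to smallest: 1193, 663, 463, 354, 102 bp.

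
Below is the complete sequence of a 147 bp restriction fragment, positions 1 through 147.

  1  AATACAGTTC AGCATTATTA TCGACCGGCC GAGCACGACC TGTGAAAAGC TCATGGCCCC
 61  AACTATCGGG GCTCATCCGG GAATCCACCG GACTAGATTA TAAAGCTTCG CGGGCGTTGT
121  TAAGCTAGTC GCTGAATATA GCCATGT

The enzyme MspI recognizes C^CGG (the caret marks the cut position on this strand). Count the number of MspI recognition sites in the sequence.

CCGG occurs starting at positions 25, 77, 88.
MspI cuts at 3 sites.

3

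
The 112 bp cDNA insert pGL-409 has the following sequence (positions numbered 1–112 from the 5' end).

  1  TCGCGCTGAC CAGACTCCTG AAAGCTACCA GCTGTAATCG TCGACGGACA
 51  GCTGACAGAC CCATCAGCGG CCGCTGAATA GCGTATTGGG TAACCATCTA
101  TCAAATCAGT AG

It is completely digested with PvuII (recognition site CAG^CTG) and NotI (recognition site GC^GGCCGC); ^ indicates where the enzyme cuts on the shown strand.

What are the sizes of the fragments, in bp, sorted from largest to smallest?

PvuII sites (CAGCTG) start at positions 29, 49.
PvuII cuts after base 3 of each site, so after positions 31, 51.
The NotI site (GCGGCCGC) starts at position 67.
NotI cuts after base 2 of each site, so after position 68.
Combined cut positions: 31, 51, 68.
Linear molecule, 3 cuts → 4 fragments:
  1–31 → 31 bp
  32–51 → 20 bp
  52–68 → 17 bp
  69–112 → 44 bp
Sorted largest to smallest: 44, 31, 20, 17 bp.

44, 31, 20, 17 bp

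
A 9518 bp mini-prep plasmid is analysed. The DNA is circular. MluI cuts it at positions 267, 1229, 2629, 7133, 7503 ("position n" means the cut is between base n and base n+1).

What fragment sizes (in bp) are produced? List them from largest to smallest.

Circular molecule, 5 cuts → 5 fragments:
  1229 − 267 = 962 bp
  2629 − 1229 = 1400 bp
  7133 − 2629 = 4504 bp
  7503 − 7133 = 370 bp
  wrap: 9518 − 7503 + 267 = 2282 bp
Sorted largest to smallest: 4504, 2282, 1400, 962, 370 bp.

4504, 2282, 1400, 962, 370 bp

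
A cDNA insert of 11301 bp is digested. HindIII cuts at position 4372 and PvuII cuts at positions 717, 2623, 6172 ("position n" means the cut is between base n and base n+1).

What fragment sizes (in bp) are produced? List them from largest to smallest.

Combined cut positions (sorted): 717, 2623, 4372, 6172.
Linear molecule, 4 cuts → 5 fragments:
  717 − 0 = 717 bp
  2623 − 717 = 1906 bp
  4372 − 2623 = 1749 bp
  6172 − 4372 = 1800 bp
  11301 − 6172 = 5129 bp
Sorted largest to smallest: 5129, 1906, 1800, 1749, 717 bp.

5129, 1906, 1800, 1749, 717 bp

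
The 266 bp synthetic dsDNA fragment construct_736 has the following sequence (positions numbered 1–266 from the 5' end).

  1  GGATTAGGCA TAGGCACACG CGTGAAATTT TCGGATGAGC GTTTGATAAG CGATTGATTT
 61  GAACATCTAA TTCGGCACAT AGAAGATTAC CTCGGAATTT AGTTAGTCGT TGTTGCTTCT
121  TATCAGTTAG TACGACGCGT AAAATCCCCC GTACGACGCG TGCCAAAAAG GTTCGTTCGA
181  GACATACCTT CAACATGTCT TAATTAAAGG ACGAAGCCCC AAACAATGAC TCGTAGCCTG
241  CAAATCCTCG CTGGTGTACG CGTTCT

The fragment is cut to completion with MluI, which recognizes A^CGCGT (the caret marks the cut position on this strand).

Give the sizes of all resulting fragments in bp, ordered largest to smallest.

MluI sites (ACGCGT) start at positions 18, 135, 156, 258.
MluI cuts after the first base of each site, so after positions 18, 135, 156, 258.
Linear molecule, 4 cuts → 5 fragments:
  1–18 → 18 bp
  19–135 → 117 bp
  136–156 → 21 bp
  157–258 → 102 bp
  259–266 → 8 bp
Sorted largest to smallest: 117, 102, 21, 18, 8 bp.

117, 102, 21, 18, 8 bp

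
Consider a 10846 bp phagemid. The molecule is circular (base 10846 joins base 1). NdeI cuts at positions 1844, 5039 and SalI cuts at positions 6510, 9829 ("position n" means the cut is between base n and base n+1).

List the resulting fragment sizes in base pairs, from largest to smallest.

3319, 3195, 2861, 1471 bp

Combined cut positions (sorted): 1844, 5039, 6510, 9829.
Circular molecule, 4 cuts → 4 fragments:
  5039 − 1844 = 3195 bp
  6510 − 5039 = 1471 bp
  9829 − 6510 = 3319 bp
  wrap: 10846 − 9829 + 1844 = 2861 bp
Sorted largest to smallest: 3319, 3195, 2861, 1471 bp.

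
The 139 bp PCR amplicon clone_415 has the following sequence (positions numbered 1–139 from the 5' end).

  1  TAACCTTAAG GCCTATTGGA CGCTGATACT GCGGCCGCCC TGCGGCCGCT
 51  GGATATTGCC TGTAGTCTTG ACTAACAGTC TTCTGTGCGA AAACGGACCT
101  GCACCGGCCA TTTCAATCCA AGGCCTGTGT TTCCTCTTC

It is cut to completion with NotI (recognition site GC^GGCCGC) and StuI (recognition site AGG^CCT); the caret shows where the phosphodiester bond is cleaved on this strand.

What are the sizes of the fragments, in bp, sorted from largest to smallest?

80, 21, 16, 11, 11 bp

NotI sites (GCGGCCGC) start at positions 31, 42.
NotI cuts after base 2 of each site, so after positions 32, 43.
StuI sites (AGGCCT) start at positions 9, 121.
StuI cuts after base 3 of each site, so after positions 11, 123.
Combined cut positions: 11, 32, 43, 123.
Linear molecule, 4 cuts → 5 fragments:
  1–11 → 11 bp
  12–32 → 21 bp
  33–43 → 11 bp
  44–123 → 80 bp
  124–139 → 16 bp
Sorted largest to smallest: 80, 21, 16, 11, 11 bp.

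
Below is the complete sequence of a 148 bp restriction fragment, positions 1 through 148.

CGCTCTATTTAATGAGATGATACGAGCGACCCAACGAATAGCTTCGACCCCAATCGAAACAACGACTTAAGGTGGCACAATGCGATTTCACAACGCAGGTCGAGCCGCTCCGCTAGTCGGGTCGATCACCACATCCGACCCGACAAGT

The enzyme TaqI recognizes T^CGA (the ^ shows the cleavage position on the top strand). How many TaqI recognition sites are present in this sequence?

TCGA occurs starting at positions 44, 54, 100, 122.
TaqI cuts at 4 sites.

4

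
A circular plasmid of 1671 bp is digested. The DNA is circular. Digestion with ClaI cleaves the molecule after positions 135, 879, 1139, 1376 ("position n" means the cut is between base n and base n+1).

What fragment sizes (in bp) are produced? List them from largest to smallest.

744, 430, 260, 237 bp

Circular molecule, 4 cuts → 4 fragments:
  879 − 135 = 744 bp
  1139 − 879 = 260 bp
  1376 − 1139 = 237 bp
  wrap: 1671 − 1376 + 135 = 430 bp
Sorted largest to smallest: 744, 430, 260, 237 bp.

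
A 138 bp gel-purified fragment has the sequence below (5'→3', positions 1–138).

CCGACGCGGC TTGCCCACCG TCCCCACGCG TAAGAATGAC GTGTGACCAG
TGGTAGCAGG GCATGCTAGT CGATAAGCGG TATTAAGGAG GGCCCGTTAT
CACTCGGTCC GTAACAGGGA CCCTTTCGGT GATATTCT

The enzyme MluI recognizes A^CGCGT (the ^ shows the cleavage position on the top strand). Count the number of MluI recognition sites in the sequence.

1

ACGCGT occurs starting at position 26.
MluI cuts at 1 site.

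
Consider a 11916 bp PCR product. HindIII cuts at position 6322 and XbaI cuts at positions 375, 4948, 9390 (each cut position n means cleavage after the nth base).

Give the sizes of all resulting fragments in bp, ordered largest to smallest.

4573, 3068, 2526, 1374, 375 bp

Combined cut positions (sorted): 375, 4948, 6322, 9390.
Linear molecule, 4 cuts → 5 fragments:
  375 − 0 = 375 bp
  4948 − 375 = 4573 bp
  6322 − 4948 = 1374 bp
  9390 − 6322 = 3068 bp
  11916 − 9390 = 2526 bp
Sorted largest to smallest: 4573, 3068, 2526, 1374, 375 bp.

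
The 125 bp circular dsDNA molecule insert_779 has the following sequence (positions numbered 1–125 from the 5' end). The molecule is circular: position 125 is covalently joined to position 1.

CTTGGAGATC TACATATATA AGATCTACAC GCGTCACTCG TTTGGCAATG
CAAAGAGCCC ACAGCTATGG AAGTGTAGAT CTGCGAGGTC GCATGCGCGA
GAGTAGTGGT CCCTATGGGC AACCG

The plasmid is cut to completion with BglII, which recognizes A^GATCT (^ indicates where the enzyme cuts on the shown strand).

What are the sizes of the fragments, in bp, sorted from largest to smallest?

56, 54, 15 bp

BglII sites (AGATCT) start at positions 6, 21, 77.
BglII cuts after the first base of each site, so after positions 6, 21, 77.
Circular molecule, 3 cuts → 3 fragments:
  7–21 → 15 bp
  22–77 → 56 bp
  78–125 then 1–6 → 48 + 6 = 54 bp
Sorted largest to smallest: 56, 54, 15 bp.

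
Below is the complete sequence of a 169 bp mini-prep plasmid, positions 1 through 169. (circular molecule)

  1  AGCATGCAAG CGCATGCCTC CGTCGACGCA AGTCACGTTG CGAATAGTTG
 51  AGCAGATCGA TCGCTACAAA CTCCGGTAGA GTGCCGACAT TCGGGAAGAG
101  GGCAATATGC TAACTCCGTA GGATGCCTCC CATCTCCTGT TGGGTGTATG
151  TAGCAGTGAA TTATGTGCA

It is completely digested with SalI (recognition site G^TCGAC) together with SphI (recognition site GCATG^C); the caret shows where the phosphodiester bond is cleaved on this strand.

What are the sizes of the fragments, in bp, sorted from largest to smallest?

153, 10, 6 bp

The SalI site (GTCGAC) starts at position 22.
SalI cuts after the first base of each site, so after position 22.
SphI sites (GCATGC) start at positions 2, 12.
SphI cuts after base 5 of each site (before the last base), so after positions 6, 16.
Combined cut positions: 6, 16, 22.
Circular molecule, 3 cuts → 3 fragments:
  7–16 → 10 bp
  17–22 → 6 bp
  23–169 then 1–6 → 147 + 6 = 153 bp
Sorted largest to smallest: 153, 10, 6 bp.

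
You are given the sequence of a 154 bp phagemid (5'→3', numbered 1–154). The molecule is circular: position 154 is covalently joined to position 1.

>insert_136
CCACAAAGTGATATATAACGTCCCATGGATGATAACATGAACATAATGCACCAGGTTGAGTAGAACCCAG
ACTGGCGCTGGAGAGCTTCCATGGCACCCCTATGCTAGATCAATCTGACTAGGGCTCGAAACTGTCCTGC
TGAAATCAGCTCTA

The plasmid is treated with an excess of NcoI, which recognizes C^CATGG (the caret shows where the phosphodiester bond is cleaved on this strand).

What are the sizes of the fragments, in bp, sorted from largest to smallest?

NcoI sites (CCATGG) start at positions 23, 89.
NcoI cuts after the first base of each site, so after positions 23, 89.
Circular molecule, 2 cuts → 2 fragments:
  24–89 → 66 bp
  90–154 then 1–23 → 65 + 23 = 88 bp
Sorted largest to smallest: 88, 66 bp.

88, 66 bp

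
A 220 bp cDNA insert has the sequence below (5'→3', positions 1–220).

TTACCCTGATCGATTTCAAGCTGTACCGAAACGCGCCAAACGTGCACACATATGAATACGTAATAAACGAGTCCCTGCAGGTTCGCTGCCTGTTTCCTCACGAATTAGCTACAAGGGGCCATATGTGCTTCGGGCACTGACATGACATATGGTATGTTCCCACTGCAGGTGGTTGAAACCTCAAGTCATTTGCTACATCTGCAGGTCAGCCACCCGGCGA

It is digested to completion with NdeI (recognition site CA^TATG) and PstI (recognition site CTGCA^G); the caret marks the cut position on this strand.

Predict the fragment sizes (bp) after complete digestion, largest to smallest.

NdeI sites (CATATG) start at positions 49, 120, 146.
NdeI cuts after base 2 of each site, so after positions 50, 121, 147.
PstI sites (CTGCAG) start at positions 75, 163, 199.
PstI cuts after base 5 of each site (before the last base), so after positions 79, 167, 203.
Combined cut positions: 50, 79, 121, 147, 167, 203.
Linear molecule, 6 cuts → 7 fragments:
  1–50 → 50 bp
  51–79 → 29 bp
  80–121 → 42 bp
  122–147 → 26 bp
  148–167 → 20 bp
  168–203 → 36 bp
  204–220 → 17 bp
Sorted largest to smallest: 50, 42, 36, 29, 26, 20, 17 bp.

50, 42, 36, 29, 26, 20, 17 bp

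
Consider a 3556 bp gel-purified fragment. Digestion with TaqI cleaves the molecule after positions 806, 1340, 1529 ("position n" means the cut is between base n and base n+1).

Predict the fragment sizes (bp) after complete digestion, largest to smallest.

Linear molecule, 3 cuts → 4 fragments:
  806 − 0 = 806 bp
  1340 − 806 = 534 bp
  1529 − 1340 = 189 bp
  3556 − 1529 = 2027 bp
Sorted largest to smallest: 2027, 806, 534, 189 bp.

2027, 806, 534, 189 bp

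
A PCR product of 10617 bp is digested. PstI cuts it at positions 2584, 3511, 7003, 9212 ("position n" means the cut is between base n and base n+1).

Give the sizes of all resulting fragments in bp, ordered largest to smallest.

Linear molecule, 4 cuts → 5 fragments:
  2584 − 0 = 2584 bp
  3511 − 2584 = 927 bp
  7003 − 3511 = 3492 bp
  9212 − 7003 = 2209 bp
  10617 − 9212 = 1405 bp
Sorted largest to smallest: 3492, 2584, 2209, 1405, 927 bp.

3492, 2584, 2209, 1405, 927 bp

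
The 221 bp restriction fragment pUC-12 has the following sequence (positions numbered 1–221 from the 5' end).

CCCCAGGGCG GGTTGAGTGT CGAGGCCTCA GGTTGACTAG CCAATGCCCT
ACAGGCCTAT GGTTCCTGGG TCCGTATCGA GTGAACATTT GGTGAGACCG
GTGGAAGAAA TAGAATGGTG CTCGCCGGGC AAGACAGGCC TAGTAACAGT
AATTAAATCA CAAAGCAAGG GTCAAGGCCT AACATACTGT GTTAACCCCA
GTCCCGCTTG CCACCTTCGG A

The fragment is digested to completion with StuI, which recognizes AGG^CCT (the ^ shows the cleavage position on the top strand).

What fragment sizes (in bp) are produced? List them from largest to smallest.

83, 44, 39, 30, 25 bp

StuI sites (AGGCCT) start at positions 23, 53, 136, 175.
StuI cuts after base 3 of each site, so after positions 25, 55, 138, 177.
Linear molecule, 4 cuts → 5 fragments:
  1–25 → 25 bp
  26–55 → 30 bp
  56–138 → 83 bp
  139–177 → 39 bp
  178–221 → 44 bp
Sorted largest to smallest: 83, 44, 39, 30, 25 bp.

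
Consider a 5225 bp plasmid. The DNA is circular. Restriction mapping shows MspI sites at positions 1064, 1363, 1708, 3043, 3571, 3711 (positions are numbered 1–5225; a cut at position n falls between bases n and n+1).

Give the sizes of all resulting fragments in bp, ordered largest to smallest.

2578, 1335, 528, 345, 299, 140 bp

Circular molecule, 6 cuts → 6 fragments:
  1363 − 1064 = 299 bp
  1708 − 1363 = 345 bp
  3043 − 1708 = 1335 bp
  3571 − 3043 = 528 bp
  3711 − 3571 = 140 bp
  wrap: 5225 − 3711 + 1064 = 2578 bp
Sorted largest to smallest: 2578, 1335, 528, 345, 299, 140 bp.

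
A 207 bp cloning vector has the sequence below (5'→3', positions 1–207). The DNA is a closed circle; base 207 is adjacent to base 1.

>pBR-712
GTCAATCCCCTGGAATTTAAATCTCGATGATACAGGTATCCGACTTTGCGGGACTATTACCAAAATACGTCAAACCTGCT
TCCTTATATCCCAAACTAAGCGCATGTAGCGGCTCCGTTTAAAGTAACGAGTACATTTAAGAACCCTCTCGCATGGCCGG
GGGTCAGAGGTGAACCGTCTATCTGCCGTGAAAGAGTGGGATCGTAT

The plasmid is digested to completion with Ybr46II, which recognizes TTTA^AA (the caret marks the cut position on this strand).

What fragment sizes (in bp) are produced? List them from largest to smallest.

105, 102 bp

Ybr46II sites (TTTAAA) start at positions 16, 118.
Ybr46II cuts after base 4 of each site, so after positions 19, 121.
Circular molecule, 2 cuts → 2 fragments:
  20–121 → 102 bp
  122–207 then 1–19 → 86 + 19 = 105 bp
Sorted largest to smallest: 105, 102 bp.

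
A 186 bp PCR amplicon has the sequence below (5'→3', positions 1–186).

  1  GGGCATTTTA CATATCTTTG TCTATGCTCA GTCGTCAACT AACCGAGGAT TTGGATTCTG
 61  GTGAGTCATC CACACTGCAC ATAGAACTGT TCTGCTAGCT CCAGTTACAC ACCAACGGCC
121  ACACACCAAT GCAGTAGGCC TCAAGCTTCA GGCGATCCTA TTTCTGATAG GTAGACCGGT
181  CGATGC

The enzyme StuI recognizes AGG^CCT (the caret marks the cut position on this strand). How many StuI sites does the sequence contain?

1

AGGCCT occurs starting at position 136.
StuI cuts at 1 site.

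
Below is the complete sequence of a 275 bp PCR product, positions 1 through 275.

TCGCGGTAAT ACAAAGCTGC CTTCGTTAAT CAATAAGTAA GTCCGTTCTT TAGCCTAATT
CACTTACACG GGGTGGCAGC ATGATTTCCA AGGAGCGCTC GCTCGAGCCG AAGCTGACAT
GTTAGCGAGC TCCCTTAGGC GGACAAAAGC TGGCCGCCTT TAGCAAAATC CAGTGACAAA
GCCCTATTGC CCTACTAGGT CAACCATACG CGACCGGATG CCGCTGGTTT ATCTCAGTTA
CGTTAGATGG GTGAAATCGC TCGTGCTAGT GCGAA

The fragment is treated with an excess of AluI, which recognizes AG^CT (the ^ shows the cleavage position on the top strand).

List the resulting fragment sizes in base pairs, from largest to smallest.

126, 97, 20, 16, 16 bp

AluI sites (AGCT) start at positions 15, 112, 128, 148.
AluI cuts after base 2 of each site, so after positions 16, 113, 129, 149.
Linear molecule, 4 cuts → 5 fragments:
  1–16 → 16 bp
  17–113 → 97 bp
  114–129 → 16 bp
  130–149 → 20 bp
  150–275 → 126 bp
Sorted largest to smallest: 126, 97, 20, 16, 16 bp.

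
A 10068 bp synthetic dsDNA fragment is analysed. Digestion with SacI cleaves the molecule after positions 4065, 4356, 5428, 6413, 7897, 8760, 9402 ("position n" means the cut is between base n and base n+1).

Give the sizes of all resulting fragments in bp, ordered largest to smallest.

Linear molecule, 7 cuts → 8 fragments:
  4065 − 0 = 4065 bp
  4356 − 4065 = 291 bp
  5428 − 4356 = 1072 bp
  6413 − 5428 = 985 bp
  7897 − 6413 = 1484 bp
  8760 − 7897 = 863 bp
  9402 − 8760 = 642 bp
  10068 − 9402 = 666 bp
Sorted largest to smallest: 4065, 1484, 1072, 985, 863, 666, 642, 291 bp.

4065, 1484, 1072, 985, 863, 666, 642, 291 bp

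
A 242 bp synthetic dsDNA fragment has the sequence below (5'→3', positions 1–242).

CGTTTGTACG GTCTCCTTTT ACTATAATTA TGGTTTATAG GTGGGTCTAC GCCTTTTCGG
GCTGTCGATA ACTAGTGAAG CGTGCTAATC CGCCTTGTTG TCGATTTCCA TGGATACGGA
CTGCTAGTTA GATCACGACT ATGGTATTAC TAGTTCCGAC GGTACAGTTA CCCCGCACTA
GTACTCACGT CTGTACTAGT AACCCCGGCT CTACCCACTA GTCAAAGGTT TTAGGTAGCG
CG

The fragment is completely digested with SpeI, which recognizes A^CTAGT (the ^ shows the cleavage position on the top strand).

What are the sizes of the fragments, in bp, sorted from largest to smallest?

SpeI sites (ACTAGT) start at positions 71, 149, 177, 195, 217.
SpeI cuts after the first base of each site, so after positions 71, 149, 177, 195, 217.
Linear molecule, 5 cuts → 6 fragments:
  1–71 → 71 bp
  72–149 → 78 bp
  150–177 → 28 bp
  178–195 → 18 bp
  196–217 → 22 bp
  218–242 → 25 bp
Sorted largest to smallest: 78, 71, 28, 25, 22, 18 bp.

78, 71, 28, 25, 22, 18 bp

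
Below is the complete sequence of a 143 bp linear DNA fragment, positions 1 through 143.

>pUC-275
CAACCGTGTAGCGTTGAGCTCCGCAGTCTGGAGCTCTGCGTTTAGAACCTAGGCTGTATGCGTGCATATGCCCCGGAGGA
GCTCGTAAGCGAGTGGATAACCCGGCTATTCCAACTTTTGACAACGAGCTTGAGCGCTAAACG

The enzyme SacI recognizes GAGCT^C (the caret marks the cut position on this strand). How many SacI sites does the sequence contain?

GAGCTC occurs starting at positions 16, 31, 79.
SacI cuts at 3 sites.

3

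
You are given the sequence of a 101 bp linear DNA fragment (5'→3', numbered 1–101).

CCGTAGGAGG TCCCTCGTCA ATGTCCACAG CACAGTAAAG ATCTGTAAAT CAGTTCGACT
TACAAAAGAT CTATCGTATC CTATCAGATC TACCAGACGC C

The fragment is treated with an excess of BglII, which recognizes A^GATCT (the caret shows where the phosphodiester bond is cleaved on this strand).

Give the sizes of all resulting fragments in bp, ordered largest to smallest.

BglII sites (AGATCT) start at positions 39, 67, 86.
BglII cuts after the first base of each site, so after positions 39, 67, 86.
Linear molecule, 3 cuts → 4 fragments:
  1–39 → 39 bp
  40–67 → 28 bp
  68–86 → 19 bp
  87–101 → 15 bp
Sorted largest to smallest: 39, 28, 19, 15 bp.

39, 28, 19, 15 bp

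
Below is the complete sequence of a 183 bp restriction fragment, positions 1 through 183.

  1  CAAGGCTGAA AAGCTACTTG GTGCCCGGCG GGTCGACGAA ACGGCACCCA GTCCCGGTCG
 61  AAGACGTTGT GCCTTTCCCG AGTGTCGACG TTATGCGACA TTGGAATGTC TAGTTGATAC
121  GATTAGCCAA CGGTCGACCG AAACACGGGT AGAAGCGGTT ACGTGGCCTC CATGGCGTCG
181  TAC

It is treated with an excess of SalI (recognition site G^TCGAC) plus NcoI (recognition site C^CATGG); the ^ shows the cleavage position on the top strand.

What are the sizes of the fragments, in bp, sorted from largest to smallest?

SalI sites (GTCGAC) start at positions 32, 84, 133.
SalI cuts after the first base of each site, so after positions 32, 84, 133.
The NcoI site (CCATGG) starts at position 170.
NcoI cuts after the first base of each site, so after position 170.
Combined cut positions: 32, 84, 133, 170.
Linear molecule, 4 cuts → 5 fragments:
  1–32 → 32 bp
  33–84 → 52 bp
  85–133 → 49 bp
  134–170 → 37 bp
  171–183 → 13 bp
Sorted largest to smallest: 52, 49, 37, 32, 13 bp.

52, 49, 37, 32, 13 bp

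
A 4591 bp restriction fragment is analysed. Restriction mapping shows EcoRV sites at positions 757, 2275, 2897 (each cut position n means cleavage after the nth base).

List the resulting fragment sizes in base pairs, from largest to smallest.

Linear molecule, 3 cuts → 4 fragments:
  757 − 0 = 757 bp
  2275 − 757 = 1518 bp
  2897 − 2275 = 622 bp
  4591 − 2897 = 1694 bp
Sorted largest to smallest: 1694, 1518, 757, 622 bp.

1694, 1518, 757, 622 bp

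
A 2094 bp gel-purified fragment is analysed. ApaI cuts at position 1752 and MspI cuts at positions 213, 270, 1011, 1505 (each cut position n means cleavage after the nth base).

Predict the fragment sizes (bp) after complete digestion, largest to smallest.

741, 494, 342, 247, 213, 57 bp

Combined cut positions (sorted): 213, 270, 1011, 1505, 1752.
Linear molecule, 5 cuts → 6 fragments:
  213 − 0 = 213 bp
  270 − 213 = 57 bp
  1011 − 270 = 741 bp
  1505 − 1011 = 494 bp
  1752 − 1505 = 247 bp
  2094 − 1752 = 342 bp
Sorted largest to smallest: 741, 494, 342, 247, 213, 57 bp.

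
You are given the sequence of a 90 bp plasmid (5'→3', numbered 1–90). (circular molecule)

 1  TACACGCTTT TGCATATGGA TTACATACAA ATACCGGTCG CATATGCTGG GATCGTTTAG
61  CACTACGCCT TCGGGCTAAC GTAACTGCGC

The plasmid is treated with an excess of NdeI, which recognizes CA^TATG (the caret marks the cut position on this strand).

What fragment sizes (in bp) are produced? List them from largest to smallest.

NdeI sites (CATATG) start at positions 13, 41.
NdeI cuts after base 2 of each site, so after positions 14, 42.
Circular molecule, 2 cuts → 2 fragments:
  15–42 → 28 bp
  43–90 then 1–14 → 48 + 14 = 62 bp
Sorted largest to smallest: 62, 28 bp.

62, 28 bp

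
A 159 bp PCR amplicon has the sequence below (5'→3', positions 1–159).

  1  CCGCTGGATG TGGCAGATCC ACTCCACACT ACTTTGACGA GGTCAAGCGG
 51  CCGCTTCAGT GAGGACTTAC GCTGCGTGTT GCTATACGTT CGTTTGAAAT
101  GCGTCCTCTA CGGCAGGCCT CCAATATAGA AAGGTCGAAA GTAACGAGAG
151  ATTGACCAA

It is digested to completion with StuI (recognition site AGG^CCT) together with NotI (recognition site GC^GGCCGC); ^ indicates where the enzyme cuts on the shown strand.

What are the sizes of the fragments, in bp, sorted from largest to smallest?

The StuI site (AGGCCT) starts at position 115.
StuI cuts after base 3 of each site, so after position 117.
The NotI site (GCGGCCGC) starts at position 47.
NotI cuts after base 2 of each site, so after position 48.
Combined cut positions: 48, 117.
Linear molecule, 2 cuts → 3 fragments:
  1–48 → 48 bp
  49–117 → 69 bp
  118–159 → 42 bp
Sorted largest to smallest: 69, 48, 42 bp.

69, 48, 42 bp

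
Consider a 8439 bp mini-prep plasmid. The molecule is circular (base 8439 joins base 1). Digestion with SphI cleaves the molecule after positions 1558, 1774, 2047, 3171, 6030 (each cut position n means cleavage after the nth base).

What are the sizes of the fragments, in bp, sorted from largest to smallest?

3967, 2859, 1124, 273, 216 bp

Circular molecule, 5 cuts → 5 fragments:
  1774 − 1558 = 216 bp
  2047 − 1774 = 273 bp
  3171 − 2047 = 1124 bp
  6030 − 3171 = 2859 bp
  wrap: 8439 − 6030 + 1558 = 3967 bp
Sorted largest to smallest: 3967, 2859, 1124, 273, 216 bp.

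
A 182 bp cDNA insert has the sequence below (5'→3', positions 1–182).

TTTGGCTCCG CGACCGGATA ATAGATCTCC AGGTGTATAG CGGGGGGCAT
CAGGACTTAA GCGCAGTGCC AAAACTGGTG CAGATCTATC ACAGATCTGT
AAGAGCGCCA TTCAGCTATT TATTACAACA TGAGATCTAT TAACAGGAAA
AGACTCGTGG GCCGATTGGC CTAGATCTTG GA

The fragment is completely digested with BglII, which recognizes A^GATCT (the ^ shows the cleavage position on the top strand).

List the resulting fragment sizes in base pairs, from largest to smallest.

BglII sites (AGATCT) start at positions 23, 82, 93, 133, 173.
BglII cuts after the first base of each site, so after positions 23, 82, 93, 133, 173.
Linear molecule, 5 cuts → 6 fragments:
  1–23 → 23 bp
  24–82 → 59 bp
  83–93 → 11 bp
  94–133 → 40 bp
  134–173 → 40 bp
  174–182 → 9 bp
Sorted largest to smallest: 59, 40, 40, 23, 11, 9 bp.

59, 40, 40, 23, 11, 9 bp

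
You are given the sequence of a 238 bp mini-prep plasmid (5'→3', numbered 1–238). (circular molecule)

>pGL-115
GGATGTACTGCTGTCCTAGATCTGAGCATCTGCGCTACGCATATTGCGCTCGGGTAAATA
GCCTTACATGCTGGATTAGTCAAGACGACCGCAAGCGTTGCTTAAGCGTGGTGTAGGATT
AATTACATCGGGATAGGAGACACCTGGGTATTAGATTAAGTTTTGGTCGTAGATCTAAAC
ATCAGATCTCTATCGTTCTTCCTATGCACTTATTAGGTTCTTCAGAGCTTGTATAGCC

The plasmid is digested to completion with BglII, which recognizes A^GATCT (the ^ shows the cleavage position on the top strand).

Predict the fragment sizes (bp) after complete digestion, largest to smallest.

153, 72, 13 bp

BglII sites (AGATCT) start at positions 18, 171, 184.
BglII cuts after the first base of each site, so after positions 18, 171, 184.
Circular molecule, 3 cuts → 3 fragments:
  19–171 → 153 bp
  172–184 → 13 bp
  185–238 then 1–18 → 54 + 18 = 72 bp
Sorted largest to smallest: 153, 72, 13 bp.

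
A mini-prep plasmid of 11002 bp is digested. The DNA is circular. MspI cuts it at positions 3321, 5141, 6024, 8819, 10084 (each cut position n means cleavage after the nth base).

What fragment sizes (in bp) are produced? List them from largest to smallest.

4239, 2795, 1820, 1265, 883 bp

Circular molecule, 5 cuts → 5 fragments:
  5141 − 3321 = 1820 bp
  6024 − 5141 = 883 bp
  8819 − 6024 = 2795 bp
  10084 − 8819 = 1265 bp
  wrap: 11002 − 10084 + 3321 = 4239 bp
Sorted largest to smallest: 4239, 2795, 1820, 1265, 883 bp.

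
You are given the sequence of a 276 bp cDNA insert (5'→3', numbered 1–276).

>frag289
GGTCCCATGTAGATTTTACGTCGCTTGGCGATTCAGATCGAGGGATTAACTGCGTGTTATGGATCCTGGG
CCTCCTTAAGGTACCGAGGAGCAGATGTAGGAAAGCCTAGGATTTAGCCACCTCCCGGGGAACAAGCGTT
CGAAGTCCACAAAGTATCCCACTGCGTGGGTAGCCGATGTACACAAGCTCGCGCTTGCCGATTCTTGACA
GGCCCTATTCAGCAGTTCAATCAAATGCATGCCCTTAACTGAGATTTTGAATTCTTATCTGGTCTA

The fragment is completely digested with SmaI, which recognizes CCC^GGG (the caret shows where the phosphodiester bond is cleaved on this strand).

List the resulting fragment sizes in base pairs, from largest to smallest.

The SmaI site (CCCGGG) starts at position 124.
SmaI cuts after base 3 of each site, so after position 126.
Linear molecule, 1 cut → 2 fragments:
  1–126 → 126 bp
  127–276 → 150 bp
Sorted largest to smallest: 150, 126 bp.

150, 126 bp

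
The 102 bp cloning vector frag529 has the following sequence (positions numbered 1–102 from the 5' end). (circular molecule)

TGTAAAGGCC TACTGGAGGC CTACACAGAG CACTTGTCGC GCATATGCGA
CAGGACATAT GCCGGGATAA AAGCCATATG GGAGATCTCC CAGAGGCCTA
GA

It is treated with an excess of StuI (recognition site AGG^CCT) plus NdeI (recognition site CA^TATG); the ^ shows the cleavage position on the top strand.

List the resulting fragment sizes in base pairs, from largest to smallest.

StuI sites (AGGCCT) start at positions 6, 17, 94.
StuI cuts after base 3 of each site, so after positions 8, 19, 96.
NdeI sites (CATATG) start at positions 42, 56, 75.
NdeI cuts after base 2 of each site, so after positions 43, 57, 76.
Combined cut positions: 8, 19, 43, 57, 76, 96.
Circular molecule, 6 cuts → 6 fragments:
  9–19 → 11 bp
  20–43 → 24 bp
  44–57 → 14 bp
  58–76 → 19 bp
  77–96 → 20 bp
  97–102 then 1–8 → 6 + 8 = 14 bp
Sorted largest to smallest: 24, 20, 19, 14, 14, 11 bp.

24, 20, 19, 14, 14, 11 bp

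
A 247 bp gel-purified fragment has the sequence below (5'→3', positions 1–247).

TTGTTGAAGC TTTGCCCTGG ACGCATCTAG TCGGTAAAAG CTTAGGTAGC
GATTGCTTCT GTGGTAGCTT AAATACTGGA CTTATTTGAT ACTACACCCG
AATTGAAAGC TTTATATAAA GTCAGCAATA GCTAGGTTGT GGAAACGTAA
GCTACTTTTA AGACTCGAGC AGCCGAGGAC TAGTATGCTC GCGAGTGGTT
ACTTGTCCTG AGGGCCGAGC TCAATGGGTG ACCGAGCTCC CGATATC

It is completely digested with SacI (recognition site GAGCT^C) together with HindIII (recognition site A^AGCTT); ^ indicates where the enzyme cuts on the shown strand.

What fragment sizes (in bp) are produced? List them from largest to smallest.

114, 69, 31, 17, 9, 7 bp

SacI sites (GAGCTC) start at positions 217, 234.
SacI cuts after base 5 of each site (before the last base), so after positions 221, 238.
HindIII sites (AAGCTT) start at positions 7, 38, 107.
HindIII cuts after the first base of each site, so after positions 7, 38, 107.
Combined cut positions: 7, 38, 107, 221, 238.
Linear molecule, 5 cuts → 6 fragments:
  1–7 → 7 bp
  8–38 → 31 bp
  39–107 → 69 bp
  108–221 → 114 bp
  222–238 → 17 bp
  239–247 → 9 bp
Sorted largest to smallest: 114, 69, 31, 17, 9, 7 bp.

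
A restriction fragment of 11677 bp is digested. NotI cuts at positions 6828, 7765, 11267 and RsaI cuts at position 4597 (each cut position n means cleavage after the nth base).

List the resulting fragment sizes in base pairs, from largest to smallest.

Combined cut positions (sorted): 4597, 6828, 7765, 11267.
Linear molecule, 4 cuts → 5 fragments:
  4597 − 0 = 4597 bp
  6828 − 4597 = 2231 bp
  7765 − 6828 = 937 bp
  11267 − 7765 = 3502 bp
  11677 − 11267 = 410 bp
Sorted largest to smallest: 4597, 3502, 2231, 937, 410 bp.

4597, 3502, 2231, 937, 410 bp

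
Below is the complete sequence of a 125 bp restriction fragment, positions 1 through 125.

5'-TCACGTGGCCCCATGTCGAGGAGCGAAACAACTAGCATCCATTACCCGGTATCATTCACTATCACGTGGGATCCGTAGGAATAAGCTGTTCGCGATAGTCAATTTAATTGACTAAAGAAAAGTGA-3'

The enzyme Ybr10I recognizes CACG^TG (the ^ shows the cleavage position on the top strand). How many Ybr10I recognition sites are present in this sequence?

CACGTG occurs starting at positions 2, 63.
Ybr10I cuts at 2 sites.

2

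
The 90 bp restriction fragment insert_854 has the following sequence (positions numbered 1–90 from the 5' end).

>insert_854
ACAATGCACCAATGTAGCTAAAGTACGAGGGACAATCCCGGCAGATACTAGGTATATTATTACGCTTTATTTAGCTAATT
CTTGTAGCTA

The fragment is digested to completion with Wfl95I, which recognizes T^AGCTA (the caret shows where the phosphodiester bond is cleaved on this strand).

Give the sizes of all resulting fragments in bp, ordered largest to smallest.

Wfl95I sites (TAGCTA) start at positions 15, 72, 85.
Wfl95I cuts after the first base of each site, so after positions 15, 72, 85.
Linear molecule, 3 cuts → 4 fragments:
  1–15 → 15 bp
  16–72 → 57 bp
  73–85 → 13 bp
  86–90 → 5 bp
Sorted largest to smallest: 57, 15, 13, 5 bp.

57, 15, 13, 5 bp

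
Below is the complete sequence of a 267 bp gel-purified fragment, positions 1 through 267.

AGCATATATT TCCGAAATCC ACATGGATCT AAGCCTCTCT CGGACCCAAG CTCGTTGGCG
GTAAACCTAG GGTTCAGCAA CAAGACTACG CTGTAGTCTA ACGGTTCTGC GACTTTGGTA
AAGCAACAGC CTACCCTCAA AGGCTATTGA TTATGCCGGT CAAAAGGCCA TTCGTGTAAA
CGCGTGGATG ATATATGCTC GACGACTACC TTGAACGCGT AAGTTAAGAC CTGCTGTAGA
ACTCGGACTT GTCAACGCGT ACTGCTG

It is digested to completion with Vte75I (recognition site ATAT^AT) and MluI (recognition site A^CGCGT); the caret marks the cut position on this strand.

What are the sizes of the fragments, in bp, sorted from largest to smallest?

173, 40, 21, 14, 12, 7 bp

Vte75I sites (ATATAT) start at positions 4, 191.
Vte75I cuts after base 4 of each site, so after positions 7, 194.
MluI sites (ACGCGT) start at positions 180, 215, 255.
MluI cuts after the first base of each site, so after positions 180, 215, 255.
Combined cut positions: 7, 180, 194, 215, 255.
Linear molecule, 5 cuts → 6 fragments:
  1–7 → 7 bp
  8–180 → 173 bp
  181–194 → 14 bp
  195–215 → 21 bp
  216–255 → 40 bp
  256–267 → 12 bp
Sorted largest to smallest: 173, 40, 21, 14, 12, 7 bp.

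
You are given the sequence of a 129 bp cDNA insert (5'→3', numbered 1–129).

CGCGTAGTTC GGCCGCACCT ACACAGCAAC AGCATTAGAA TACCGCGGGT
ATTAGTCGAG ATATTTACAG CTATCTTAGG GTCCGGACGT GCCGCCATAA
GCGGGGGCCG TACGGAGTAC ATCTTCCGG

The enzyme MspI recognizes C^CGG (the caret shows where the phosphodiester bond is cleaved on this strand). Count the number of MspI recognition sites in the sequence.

CCGG occurs starting at positions 83, 126.
MspI cuts at 2 sites.

2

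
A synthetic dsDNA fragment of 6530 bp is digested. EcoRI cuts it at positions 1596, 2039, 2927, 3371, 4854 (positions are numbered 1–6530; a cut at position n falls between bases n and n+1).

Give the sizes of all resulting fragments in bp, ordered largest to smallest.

Linear molecule, 5 cuts → 6 fragments:
  1596 − 0 = 1596 bp
  2039 − 1596 = 443 bp
  2927 − 2039 = 888 bp
  3371 − 2927 = 444 bp
  4854 − 3371 = 1483 bp
  6530 − 4854 = 1676 bp
Sorted largest to smallest: 1676, 1596, 1483, 888, 444, 443 bp.

1676, 1596, 1483, 888, 444, 443 bp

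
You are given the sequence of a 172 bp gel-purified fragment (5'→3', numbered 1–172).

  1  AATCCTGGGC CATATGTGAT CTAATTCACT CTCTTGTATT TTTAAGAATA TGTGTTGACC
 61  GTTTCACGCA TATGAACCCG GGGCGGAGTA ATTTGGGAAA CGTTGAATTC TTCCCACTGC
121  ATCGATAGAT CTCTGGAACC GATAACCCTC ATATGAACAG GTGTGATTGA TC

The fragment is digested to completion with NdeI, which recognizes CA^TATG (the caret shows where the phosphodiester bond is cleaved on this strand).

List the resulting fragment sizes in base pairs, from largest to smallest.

81, 58, 21, 12 bp

NdeI sites (CATATG) start at positions 11, 69, 150.
NdeI cuts after base 2 of each site, so after positions 12, 70, 151.
Linear molecule, 3 cuts → 4 fragments:
  1–12 → 12 bp
  13–70 → 58 bp
  71–151 → 81 bp
  152–172 → 21 bp
Sorted largest to smallest: 81, 58, 21, 12 bp.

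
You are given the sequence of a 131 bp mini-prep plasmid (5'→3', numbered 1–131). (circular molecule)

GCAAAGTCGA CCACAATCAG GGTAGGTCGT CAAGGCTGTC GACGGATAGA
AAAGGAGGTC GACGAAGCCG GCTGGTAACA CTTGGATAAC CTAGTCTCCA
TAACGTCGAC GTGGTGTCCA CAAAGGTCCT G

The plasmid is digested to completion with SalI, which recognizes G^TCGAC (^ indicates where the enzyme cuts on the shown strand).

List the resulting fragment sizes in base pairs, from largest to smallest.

SalI sites (GTCGAC) start at positions 6, 38, 58, 105.
SalI cuts after the first base of each site, so after positions 6, 38, 58, 105.
Circular molecule, 4 cuts → 4 fragments:
  7–38 → 32 bp
  39–58 → 20 bp
  59–105 → 47 bp
  106–131 then 1–6 → 26 + 6 = 32 bp
Sorted largest to smallest: 47, 32, 32, 20 bp.

47, 32, 32, 20 bp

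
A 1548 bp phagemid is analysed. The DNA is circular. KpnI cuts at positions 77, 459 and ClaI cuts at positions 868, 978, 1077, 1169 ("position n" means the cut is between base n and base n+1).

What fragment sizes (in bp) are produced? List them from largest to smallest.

456, 409, 382, 110, 99, 92 bp

Combined cut positions (sorted): 77, 459, 868, 978, 1077, 1169.
Circular molecule, 6 cuts → 6 fragments:
  459 − 77 = 382 bp
  868 − 459 = 409 bp
  978 − 868 = 110 bp
  1077 − 978 = 99 bp
  1169 − 1077 = 92 bp
  wrap: 1548 − 1169 + 77 = 456 bp
Sorted largest to smallest: 456, 409, 382, 110, 99, 92 bp.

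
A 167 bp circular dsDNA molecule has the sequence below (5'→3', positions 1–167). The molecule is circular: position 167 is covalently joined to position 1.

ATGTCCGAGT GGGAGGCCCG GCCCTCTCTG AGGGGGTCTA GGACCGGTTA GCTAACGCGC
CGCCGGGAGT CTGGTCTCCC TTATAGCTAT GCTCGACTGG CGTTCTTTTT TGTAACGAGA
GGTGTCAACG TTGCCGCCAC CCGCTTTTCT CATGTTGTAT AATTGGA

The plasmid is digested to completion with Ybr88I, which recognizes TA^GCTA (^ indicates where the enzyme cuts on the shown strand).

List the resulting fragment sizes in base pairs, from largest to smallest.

Ybr88I sites (TAGCTA) start at positions 49, 84.
Ybr88I cuts after base 2 of each site, so after positions 50, 85.
Circular molecule, 2 cuts → 2 fragments:
  51–85 → 35 bp
  86–167 then 1–50 → 82 + 50 = 132 bp
Sorted largest to smallest: 132, 35 bp.

132, 35 bp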